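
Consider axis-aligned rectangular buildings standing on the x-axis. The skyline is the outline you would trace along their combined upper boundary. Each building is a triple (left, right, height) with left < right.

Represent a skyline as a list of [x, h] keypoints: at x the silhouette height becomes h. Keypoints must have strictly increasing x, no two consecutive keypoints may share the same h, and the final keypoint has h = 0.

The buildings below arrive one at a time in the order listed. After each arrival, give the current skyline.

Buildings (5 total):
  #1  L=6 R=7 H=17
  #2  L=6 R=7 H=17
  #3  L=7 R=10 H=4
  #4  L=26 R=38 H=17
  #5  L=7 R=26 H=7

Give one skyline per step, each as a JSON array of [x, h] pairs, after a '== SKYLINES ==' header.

== SKYLINES ==
[[6,17],[7,0]]
[[6,17],[7,0]]
[[6,17],[7,4],[10,0]]
[[6,17],[7,4],[10,0],[26,17],[38,0]]
[[6,17],[7,7],[26,17],[38,0]]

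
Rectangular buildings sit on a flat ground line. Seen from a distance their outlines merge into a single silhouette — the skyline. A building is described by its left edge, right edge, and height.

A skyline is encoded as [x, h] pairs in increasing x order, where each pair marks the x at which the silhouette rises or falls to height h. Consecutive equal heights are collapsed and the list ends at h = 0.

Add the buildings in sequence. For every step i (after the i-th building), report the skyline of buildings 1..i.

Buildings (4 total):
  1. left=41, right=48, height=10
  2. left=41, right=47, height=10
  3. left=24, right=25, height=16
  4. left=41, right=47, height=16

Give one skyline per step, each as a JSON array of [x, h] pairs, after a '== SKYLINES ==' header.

== SKYLINES ==
[[41,10],[48,0]]
[[41,10],[48,0]]
[[24,16],[25,0],[41,10],[48,0]]
[[24,16],[25,0],[41,16],[47,10],[48,0]]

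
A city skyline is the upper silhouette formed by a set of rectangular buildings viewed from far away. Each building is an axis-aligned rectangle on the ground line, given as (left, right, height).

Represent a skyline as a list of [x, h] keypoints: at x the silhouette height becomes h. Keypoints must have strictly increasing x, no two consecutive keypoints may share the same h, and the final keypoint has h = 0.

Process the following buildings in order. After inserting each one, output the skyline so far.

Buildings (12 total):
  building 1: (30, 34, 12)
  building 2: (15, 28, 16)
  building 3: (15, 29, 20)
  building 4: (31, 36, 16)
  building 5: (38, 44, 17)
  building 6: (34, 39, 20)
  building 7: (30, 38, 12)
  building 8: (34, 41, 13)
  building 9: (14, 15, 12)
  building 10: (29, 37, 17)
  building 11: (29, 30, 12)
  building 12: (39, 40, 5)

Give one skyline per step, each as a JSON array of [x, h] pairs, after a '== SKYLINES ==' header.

== SKYLINES ==
[[30,12],[34,0]]
[[15,16],[28,0],[30,12],[34,0]]
[[15,20],[29,0],[30,12],[34,0]]
[[15,20],[29,0],[30,12],[31,16],[36,0]]
[[15,20],[29,0],[30,12],[31,16],[36,0],[38,17],[44,0]]
[[15,20],[29,0],[30,12],[31,16],[34,20],[39,17],[44,0]]
[[15,20],[29,0],[30,12],[31,16],[34,20],[39,17],[44,0]]
[[15,20],[29,0],[30,12],[31,16],[34,20],[39,17],[44,0]]
[[14,12],[15,20],[29,0],[30,12],[31,16],[34,20],[39,17],[44,0]]
[[14,12],[15,20],[29,17],[34,20],[39,17],[44,0]]
[[14,12],[15,20],[29,17],[34,20],[39,17],[44,0]]
[[14,12],[15,20],[29,17],[34,20],[39,17],[44,0]]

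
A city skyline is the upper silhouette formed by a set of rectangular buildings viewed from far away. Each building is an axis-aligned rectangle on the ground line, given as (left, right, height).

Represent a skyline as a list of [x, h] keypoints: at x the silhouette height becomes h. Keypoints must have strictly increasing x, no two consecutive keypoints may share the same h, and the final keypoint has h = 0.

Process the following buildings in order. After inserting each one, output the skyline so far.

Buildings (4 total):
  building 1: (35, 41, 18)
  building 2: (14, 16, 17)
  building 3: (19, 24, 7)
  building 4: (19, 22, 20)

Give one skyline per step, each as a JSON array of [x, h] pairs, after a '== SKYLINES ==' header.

== SKYLINES ==
[[35,18],[41,0]]
[[14,17],[16,0],[35,18],[41,0]]
[[14,17],[16,0],[19,7],[24,0],[35,18],[41,0]]
[[14,17],[16,0],[19,20],[22,7],[24,0],[35,18],[41,0]]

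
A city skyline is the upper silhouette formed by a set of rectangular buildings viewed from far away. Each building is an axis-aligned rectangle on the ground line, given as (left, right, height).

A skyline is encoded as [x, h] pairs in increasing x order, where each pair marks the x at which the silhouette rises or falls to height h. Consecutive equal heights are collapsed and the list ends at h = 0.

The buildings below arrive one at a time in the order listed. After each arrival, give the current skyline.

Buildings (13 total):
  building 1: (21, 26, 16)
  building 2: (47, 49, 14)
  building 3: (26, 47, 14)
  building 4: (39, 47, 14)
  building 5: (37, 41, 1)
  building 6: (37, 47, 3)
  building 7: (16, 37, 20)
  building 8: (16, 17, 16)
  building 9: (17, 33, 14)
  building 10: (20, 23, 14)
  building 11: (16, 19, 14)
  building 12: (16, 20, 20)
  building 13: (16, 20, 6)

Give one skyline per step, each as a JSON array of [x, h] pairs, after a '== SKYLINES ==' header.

== SKYLINES ==
[[21,16],[26,0]]
[[21,16],[26,0],[47,14],[49,0]]
[[21,16],[26,14],[49,0]]
[[21,16],[26,14],[49,0]]
[[21,16],[26,14],[49,0]]
[[21,16],[26,14],[49,0]]
[[16,20],[37,14],[49,0]]
[[16,20],[37,14],[49,0]]
[[16,20],[37,14],[49,0]]
[[16,20],[37,14],[49,0]]
[[16,20],[37,14],[49,0]]
[[16,20],[37,14],[49,0]]
[[16,20],[37,14],[49,0]]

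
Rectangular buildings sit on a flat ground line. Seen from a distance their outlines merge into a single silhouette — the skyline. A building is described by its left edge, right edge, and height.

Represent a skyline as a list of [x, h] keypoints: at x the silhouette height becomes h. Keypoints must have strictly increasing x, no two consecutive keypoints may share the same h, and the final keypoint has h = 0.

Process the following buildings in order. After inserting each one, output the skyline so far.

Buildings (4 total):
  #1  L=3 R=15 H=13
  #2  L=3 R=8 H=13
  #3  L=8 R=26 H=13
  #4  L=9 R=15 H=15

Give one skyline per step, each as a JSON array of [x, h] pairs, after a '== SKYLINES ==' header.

== SKYLINES ==
[[3,13],[15,0]]
[[3,13],[15,0]]
[[3,13],[26,0]]
[[3,13],[9,15],[15,13],[26,0]]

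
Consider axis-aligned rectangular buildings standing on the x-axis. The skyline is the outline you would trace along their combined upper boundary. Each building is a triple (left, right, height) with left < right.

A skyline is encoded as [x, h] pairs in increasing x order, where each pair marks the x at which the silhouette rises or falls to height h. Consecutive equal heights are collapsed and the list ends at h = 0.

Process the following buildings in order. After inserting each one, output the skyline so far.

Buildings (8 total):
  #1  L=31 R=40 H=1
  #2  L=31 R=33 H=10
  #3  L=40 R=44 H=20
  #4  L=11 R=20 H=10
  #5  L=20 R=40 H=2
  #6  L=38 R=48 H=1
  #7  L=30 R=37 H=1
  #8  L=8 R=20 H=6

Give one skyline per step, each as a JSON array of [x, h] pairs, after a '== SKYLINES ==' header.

== SKYLINES ==
[[31,1],[40,0]]
[[31,10],[33,1],[40,0]]
[[31,10],[33,1],[40,20],[44,0]]
[[11,10],[20,0],[31,10],[33,1],[40,20],[44,0]]
[[11,10],[20,2],[31,10],[33,2],[40,20],[44,0]]
[[11,10],[20,2],[31,10],[33,2],[40,20],[44,1],[48,0]]
[[11,10],[20,2],[31,10],[33,2],[40,20],[44,1],[48,0]]
[[8,6],[11,10],[20,2],[31,10],[33,2],[40,20],[44,1],[48,0]]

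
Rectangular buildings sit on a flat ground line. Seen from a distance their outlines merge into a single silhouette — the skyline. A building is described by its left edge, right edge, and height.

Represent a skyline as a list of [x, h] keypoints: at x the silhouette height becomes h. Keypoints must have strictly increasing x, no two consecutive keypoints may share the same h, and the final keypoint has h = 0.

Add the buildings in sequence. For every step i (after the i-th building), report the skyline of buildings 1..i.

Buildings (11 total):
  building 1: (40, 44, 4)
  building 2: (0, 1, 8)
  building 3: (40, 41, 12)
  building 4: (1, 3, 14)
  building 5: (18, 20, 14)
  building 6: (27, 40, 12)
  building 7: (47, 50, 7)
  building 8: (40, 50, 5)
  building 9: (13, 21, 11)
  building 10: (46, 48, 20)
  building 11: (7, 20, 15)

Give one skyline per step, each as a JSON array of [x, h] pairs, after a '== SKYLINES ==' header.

== SKYLINES ==
[[40,4],[44,0]]
[[0,8],[1,0],[40,4],[44,0]]
[[0,8],[1,0],[40,12],[41,4],[44,0]]
[[0,8],[1,14],[3,0],[40,12],[41,4],[44,0]]
[[0,8],[1,14],[3,0],[18,14],[20,0],[40,12],[41,4],[44,0]]
[[0,8],[1,14],[3,0],[18,14],[20,0],[27,12],[41,4],[44,0]]
[[0,8],[1,14],[3,0],[18,14],[20,0],[27,12],[41,4],[44,0],[47,7],[50,0]]
[[0,8],[1,14],[3,0],[18,14],[20,0],[27,12],[41,5],[47,7],[50,0]]
[[0,8],[1,14],[3,0],[13,11],[18,14],[20,11],[21,0],[27,12],[41,5],[47,7],[50,0]]
[[0,8],[1,14],[3,0],[13,11],[18,14],[20,11],[21,0],[27,12],[41,5],[46,20],[48,7],[50,0]]
[[0,8],[1,14],[3,0],[7,15],[20,11],[21,0],[27,12],[41,5],[46,20],[48,7],[50,0]]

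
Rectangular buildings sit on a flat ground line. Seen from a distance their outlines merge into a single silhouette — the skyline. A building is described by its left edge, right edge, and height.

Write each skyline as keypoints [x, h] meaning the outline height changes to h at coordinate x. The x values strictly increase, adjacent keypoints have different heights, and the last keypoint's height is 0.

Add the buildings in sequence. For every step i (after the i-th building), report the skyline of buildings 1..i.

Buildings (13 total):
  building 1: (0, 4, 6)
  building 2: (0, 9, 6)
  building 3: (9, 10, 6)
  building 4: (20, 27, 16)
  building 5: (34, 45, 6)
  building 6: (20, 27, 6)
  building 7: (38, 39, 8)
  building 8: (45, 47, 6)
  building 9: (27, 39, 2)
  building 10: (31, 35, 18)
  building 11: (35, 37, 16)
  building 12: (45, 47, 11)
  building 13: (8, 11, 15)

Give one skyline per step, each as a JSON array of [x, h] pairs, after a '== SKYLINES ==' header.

== SKYLINES ==
[[0,6],[4,0]]
[[0,6],[9,0]]
[[0,6],[10,0]]
[[0,6],[10,0],[20,16],[27,0]]
[[0,6],[10,0],[20,16],[27,0],[34,6],[45,0]]
[[0,6],[10,0],[20,16],[27,0],[34,6],[45,0]]
[[0,6],[10,0],[20,16],[27,0],[34,6],[38,8],[39,6],[45,0]]
[[0,6],[10,0],[20,16],[27,0],[34,6],[38,8],[39,6],[47,0]]
[[0,6],[10,0],[20,16],[27,2],[34,6],[38,8],[39,6],[47,0]]
[[0,6],[10,0],[20,16],[27,2],[31,18],[35,6],[38,8],[39,6],[47,0]]
[[0,6],[10,0],[20,16],[27,2],[31,18],[35,16],[37,6],[38,8],[39,6],[47,0]]
[[0,6],[10,0],[20,16],[27,2],[31,18],[35,16],[37,6],[38,8],[39,6],[45,11],[47,0]]
[[0,6],[8,15],[11,0],[20,16],[27,2],[31,18],[35,16],[37,6],[38,8],[39,6],[45,11],[47,0]]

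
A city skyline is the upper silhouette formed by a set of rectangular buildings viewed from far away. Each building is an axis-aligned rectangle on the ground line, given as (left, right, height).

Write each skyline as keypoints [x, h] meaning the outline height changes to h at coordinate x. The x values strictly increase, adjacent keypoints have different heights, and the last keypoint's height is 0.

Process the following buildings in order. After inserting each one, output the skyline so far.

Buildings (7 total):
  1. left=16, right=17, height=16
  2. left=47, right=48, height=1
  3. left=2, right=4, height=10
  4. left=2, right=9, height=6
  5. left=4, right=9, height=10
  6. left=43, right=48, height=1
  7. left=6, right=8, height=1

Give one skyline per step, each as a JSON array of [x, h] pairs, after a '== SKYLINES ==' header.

== SKYLINES ==
[[16,16],[17,0]]
[[16,16],[17,0],[47,1],[48,0]]
[[2,10],[4,0],[16,16],[17,0],[47,1],[48,0]]
[[2,10],[4,6],[9,0],[16,16],[17,0],[47,1],[48,0]]
[[2,10],[9,0],[16,16],[17,0],[47,1],[48,0]]
[[2,10],[9,0],[16,16],[17,0],[43,1],[48,0]]
[[2,10],[9,0],[16,16],[17,0],[43,1],[48,0]]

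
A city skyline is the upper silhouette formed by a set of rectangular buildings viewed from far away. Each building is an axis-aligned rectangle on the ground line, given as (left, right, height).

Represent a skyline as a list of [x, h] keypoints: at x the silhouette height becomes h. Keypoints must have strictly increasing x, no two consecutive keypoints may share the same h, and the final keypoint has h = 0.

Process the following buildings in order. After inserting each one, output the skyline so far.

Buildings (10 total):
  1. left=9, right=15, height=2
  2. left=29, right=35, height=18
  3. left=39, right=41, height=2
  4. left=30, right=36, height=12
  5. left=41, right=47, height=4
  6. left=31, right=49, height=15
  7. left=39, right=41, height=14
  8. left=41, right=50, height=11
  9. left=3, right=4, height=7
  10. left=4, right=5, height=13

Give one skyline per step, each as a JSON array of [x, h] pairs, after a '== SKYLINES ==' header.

== SKYLINES ==
[[9,2],[15,0]]
[[9,2],[15,0],[29,18],[35,0]]
[[9,2],[15,0],[29,18],[35,0],[39,2],[41,0]]
[[9,2],[15,0],[29,18],[35,12],[36,0],[39,2],[41,0]]
[[9,2],[15,0],[29,18],[35,12],[36,0],[39,2],[41,4],[47,0]]
[[9,2],[15,0],[29,18],[35,15],[49,0]]
[[9,2],[15,0],[29,18],[35,15],[49,0]]
[[9,2],[15,0],[29,18],[35,15],[49,11],[50,0]]
[[3,7],[4,0],[9,2],[15,0],[29,18],[35,15],[49,11],[50,0]]
[[3,7],[4,13],[5,0],[9,2],[15,0],[29,18],[35,15],[49,11],[50,0]]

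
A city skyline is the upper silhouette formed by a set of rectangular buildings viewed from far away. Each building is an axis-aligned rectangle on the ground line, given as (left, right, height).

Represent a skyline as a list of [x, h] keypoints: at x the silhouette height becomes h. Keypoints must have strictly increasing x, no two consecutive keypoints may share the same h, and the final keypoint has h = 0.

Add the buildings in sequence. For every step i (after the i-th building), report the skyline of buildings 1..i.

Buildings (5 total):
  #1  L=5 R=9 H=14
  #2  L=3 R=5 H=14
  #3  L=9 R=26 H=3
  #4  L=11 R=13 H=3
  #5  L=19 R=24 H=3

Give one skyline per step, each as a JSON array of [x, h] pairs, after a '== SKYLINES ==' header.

== SKYLINES ==
[[5,14],[9,0]]
[[3,14],[9,0]]
[[3,14],[9,3],[26,0]]
[[3,14],[9,3],[26,0]]
[[3,14],[9,3],[26,0]]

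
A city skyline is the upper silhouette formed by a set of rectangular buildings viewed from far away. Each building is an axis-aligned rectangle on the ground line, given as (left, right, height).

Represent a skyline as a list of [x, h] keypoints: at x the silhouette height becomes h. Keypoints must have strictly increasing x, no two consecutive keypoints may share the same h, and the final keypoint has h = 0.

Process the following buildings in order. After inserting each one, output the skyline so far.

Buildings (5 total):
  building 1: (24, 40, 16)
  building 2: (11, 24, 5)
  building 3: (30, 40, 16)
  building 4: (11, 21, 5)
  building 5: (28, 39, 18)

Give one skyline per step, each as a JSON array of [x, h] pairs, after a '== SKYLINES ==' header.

== SKYLINES ==
[[24,16],[40,0]]
[[11,5],[24,16],[40,0]]
[[11,5],[24,16],[40,0]]
[[11,5],[24,16],[40,0]]
[[11,5],[24,16],[28,18],[39,16],[40,0]]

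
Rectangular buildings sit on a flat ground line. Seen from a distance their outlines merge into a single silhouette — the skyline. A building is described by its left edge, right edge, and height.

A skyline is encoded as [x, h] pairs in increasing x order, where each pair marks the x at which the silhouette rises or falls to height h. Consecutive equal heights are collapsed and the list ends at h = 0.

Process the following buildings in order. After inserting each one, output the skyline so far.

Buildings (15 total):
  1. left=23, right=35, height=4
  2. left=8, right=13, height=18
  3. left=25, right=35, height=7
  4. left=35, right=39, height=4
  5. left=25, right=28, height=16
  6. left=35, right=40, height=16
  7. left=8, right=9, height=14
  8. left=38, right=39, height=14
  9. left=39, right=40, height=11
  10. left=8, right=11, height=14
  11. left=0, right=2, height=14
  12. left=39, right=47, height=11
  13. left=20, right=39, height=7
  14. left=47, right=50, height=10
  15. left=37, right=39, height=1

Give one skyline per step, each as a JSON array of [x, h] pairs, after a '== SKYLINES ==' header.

== SKYLINES ==
[[23,4],[35,0]]
[[8,18],[13,0],[23,4],[35,0]]
[[8,18],[13,0],[23,4],[25,7],[35,0]]
[[8,18],[13,0],[23,4],[25,7],[35,4],[39,0]]
[[8,18],[13,0],[23,4],[25,16],[28,7],[35,4],[39,0]]
[[8,18],[13,0],[23,4],[25,16],[28,7],[35,16],[40,0]]
[[8,18],[13,0],[23,4],[25,16],[28,7],[35,16],[40,0]]
[[8,18],[13,0],[23,4],[25,16],[28,7],[35,16],[40,0]]
[[8,18],[13,0],[23,4],[25,16],[28,7],[35,16],[40,0]]
[[8,18],[13,0],[23,4],[25,16],[28,7],[35,16],[40,0]]
[[0,14],[2,0],[8,18],[13,0],[23,4],[25,16],[28,7],[35,16],[40,0]]
[[0,14],[2,0],[8,18],[13,0],[23,4],[25,16],[28,7],[35,16],[40,11],[47,0]]
[[0,14],[2,0],[8,18],[13,0],[20,7],[25,16],[28,7],[35,16],[40,11],[47,0]]
[[0,14],[2,0],[8,18],[13,0],[20,7],[25,16],[28,7],[35,16],[40,11],[47,10],[50,0]]
[[0,14],[2,0],[8,18],[13,0],[20,7],[25,16],[28,7],[35,16],[40,11],[47,10],[50,0]]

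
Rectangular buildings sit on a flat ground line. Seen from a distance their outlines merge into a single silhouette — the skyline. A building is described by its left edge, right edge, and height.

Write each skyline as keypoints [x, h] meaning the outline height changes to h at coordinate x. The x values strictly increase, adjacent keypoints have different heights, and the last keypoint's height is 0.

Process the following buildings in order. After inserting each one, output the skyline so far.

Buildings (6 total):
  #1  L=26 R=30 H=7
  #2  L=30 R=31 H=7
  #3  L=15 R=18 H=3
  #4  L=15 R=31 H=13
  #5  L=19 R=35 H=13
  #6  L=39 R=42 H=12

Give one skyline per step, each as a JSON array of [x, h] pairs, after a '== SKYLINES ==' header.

== SKYLINES ==
[[26,7],[30,0]]
[[26,7],[31,0]]
[[15,3],[18,0],[26,7],[31,0]]
[[15,13],[31,0]]
[[15,13],[35,0]]
[[15,13],[35,0],[39,12],[42,0]]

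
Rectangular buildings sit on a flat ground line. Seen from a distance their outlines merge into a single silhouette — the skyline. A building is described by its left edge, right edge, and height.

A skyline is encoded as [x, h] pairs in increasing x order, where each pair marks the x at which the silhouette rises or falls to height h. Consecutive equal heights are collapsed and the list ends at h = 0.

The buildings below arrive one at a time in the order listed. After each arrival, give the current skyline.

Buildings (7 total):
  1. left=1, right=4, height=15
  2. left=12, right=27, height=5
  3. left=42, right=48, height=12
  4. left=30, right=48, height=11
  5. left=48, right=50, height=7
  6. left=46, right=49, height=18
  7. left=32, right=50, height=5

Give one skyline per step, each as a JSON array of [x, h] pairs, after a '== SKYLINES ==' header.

== SKYLINES ==
[[1,15],[4,0]]
[[1,15],[4,0],[12,5],[27,0]]
[[1,15],[4,0],[12,5],[27,0],[42,12],[48,0]]
[[1,15],[4,0],[12,5],[27,0],[30,11],[42,12],[48,0]]
[[1,15],[4,0],[12,5],[27,0],[30,11],[42,12],[48,7],[50,0]]
[[1,15],[4,0],[12,5],[27,0],[30,11],[42,12],[46,18],[49,7],[50,0]]
[[1,15],[4,0],[12,5],[27,0],[30,11],[42,12],[46,18],[49,7],[50,0]]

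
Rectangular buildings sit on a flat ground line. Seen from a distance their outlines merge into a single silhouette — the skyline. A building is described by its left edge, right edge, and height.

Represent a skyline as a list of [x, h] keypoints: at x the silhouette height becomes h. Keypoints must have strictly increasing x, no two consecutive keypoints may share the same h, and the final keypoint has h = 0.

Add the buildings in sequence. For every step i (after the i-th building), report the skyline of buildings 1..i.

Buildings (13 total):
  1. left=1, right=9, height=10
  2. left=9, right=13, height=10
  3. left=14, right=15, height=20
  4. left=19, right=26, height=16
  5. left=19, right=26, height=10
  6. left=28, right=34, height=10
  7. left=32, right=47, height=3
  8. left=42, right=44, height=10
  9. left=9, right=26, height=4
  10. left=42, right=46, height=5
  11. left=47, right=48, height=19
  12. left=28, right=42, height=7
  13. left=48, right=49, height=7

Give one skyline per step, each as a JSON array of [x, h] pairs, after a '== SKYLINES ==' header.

== SKYLINES ==
[[1,10],[9,0]]
[[1,10],[13,0]]
[[1,10],[13,0],[14,20],[15,0]]
[[1,10],[13,0],[14,20],[15,0],[19,16],[26,0]]
[[1,10],[13,0],[14,20],[15,0],[19,16],[26,0]]
[[1,10],[13,0],[14,20],[15,0],[19,16],[26,0],[28,10],[34,0]]
[[1,10],[13,0],[14,20],[15,0],[19,16],[26,0],[28,10],[34,3],[47,0]]
[[1,10],[13,0],[14,20],[15,0],[19,16],[26,0],[28,10],[34,3],[42,10],[44,3],[47,0]]
[[1,10],[13,4],[14,20],[15,4],[19,16],[26,0],[28,10],[34,3],[42,10],[44,3],[47,0]]
[[1,10],[13,4],[14,20],[15,4],[19,16],[26,0],[28,10],[34,3],[42,10],[44,5],[46,3],[47,0]]
[[1,10],[13,4],[14,20],[15,4],[19,16],[26,0],[28,10],[34,3],[42,10],[44,5],[46,3],[47,19],[48,0]]
[[1,10],[13,4],[14,20],[15,4],[19,16],[26,0],[28,10],[34,7],[42,10],[44,5],[46,3],[47,19],[48,0]]
[[1,10],[13,4],[14,20],[15,4],[19,16],[26,0],[28,10],[34,7],[42,10],[44,5],[46,3],[47,19],[48,7],[49,0]]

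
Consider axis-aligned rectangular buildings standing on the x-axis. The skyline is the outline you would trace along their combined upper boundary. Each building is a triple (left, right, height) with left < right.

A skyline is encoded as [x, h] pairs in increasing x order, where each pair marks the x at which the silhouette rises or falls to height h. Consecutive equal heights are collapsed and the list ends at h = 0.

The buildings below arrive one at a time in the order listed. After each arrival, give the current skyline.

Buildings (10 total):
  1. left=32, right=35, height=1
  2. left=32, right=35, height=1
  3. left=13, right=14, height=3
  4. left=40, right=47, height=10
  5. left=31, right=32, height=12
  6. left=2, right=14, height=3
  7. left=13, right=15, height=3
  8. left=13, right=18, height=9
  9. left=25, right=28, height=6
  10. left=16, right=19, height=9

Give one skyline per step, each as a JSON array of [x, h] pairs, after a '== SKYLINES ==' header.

== SKYLINES ==
[[32,1],[35,0]]
[[32,1],[35,0]]
[[13,3],[14,0],[32,1],[35,0]]
[[13,3],[14,0],[32,1],[35,0],[40,10],[47,0]]
[[13,3],[14,0],[31,12],[32,1],[35,0],[40,10],[47,0]]
[[2,3],[14,0],[31,12],[32,1],[35,0],[40,10],[47,0]]
[[2,3],[15,0],[31,12],[32,1],[35,0],[40,10],[47,0]]
[[2,3],[13,9],[18,0],[31,12],[32,1],[35,0],[40,10],[47,0]]
[[2,3],[13,9],[18,0],[25,6],[28,0],[31,12],[32,1],[35,0],[40,10],[47,0]]
[[2,3],[13,9],[19,0],[25,6],[28,0],[31,12],[32,1],[35,0],[40,10],[47,0]]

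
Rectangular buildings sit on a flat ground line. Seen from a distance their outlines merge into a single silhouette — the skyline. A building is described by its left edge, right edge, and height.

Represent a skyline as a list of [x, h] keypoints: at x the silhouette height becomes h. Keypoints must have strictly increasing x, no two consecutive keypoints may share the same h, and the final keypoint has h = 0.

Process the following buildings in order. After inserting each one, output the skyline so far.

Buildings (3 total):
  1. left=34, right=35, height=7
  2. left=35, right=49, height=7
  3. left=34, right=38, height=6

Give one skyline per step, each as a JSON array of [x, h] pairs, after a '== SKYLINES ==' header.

== SKYLINES ==
[[34,7],[35,0]]
[[34,7],[49,0]]
[[34,7],[49,0]]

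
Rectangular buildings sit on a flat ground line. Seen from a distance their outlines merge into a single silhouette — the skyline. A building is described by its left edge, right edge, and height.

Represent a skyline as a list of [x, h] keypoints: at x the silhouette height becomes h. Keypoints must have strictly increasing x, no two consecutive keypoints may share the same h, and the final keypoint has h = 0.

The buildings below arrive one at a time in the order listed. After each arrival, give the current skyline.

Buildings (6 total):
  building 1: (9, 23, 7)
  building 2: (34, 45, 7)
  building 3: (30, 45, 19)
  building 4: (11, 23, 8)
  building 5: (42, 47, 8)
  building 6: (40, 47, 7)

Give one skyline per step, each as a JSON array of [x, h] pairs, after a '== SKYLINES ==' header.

== SKYLINES ==
[[9,7],[23,0]]
[[9,7],[23,0],[34,7],[45,0]]
[[9,7],[23,0],[30,19],[45,0]]
[[9,7],[11,8],[23,0],[30,19],[45,0]]
[[9,7],[11,8],[23,0],[30,19],[45,8],[47,0]]
[[9,7],[11,8],[23,0],[30,19],[45,8],[47,0]]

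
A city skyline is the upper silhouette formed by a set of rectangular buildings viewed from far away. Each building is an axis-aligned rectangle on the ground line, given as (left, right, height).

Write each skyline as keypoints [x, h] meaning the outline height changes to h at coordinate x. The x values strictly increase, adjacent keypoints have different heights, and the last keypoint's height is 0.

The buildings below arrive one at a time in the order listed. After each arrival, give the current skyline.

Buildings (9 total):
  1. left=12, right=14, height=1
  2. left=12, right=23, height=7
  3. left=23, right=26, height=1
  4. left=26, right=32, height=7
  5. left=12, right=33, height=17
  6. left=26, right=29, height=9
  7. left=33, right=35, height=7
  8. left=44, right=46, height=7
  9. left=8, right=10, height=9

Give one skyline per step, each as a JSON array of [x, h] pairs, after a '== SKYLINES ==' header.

== SKYLINES ==
[[12,1],[14,0]]
[[12,7],[23,0]]
[[12,7],[23,1],[26,0]]
[[12,7],[23,1],[26,7],[32,0]]
[[12,17],[33,0]]
[[12,17],[33,0]]
[[12,17],[33,7],[35,0]]
[[12,17],[33,7],[35,0],[44,7],[46,0]]
[[8,9],[10,0],[12,17],[33,7],[35,0],[44,7],[46,0]]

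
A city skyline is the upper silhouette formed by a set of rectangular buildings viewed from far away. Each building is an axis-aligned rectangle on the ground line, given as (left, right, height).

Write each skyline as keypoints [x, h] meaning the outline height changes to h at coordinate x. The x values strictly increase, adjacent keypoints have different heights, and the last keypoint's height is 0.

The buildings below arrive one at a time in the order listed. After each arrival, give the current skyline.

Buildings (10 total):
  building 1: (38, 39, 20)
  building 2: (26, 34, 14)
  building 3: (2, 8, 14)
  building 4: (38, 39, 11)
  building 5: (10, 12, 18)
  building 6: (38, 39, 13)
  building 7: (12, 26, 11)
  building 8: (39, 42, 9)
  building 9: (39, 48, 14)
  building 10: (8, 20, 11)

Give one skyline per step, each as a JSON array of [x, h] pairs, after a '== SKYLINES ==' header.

== SKYLINES ==
[[38,20],[39,0]]
[[26,14],[34,0],[38,20],[39,0]]
[[2,14],[8,0],[26,14],[34,0],[38,20],[39,0]]
[[2,14],[8,0],[26,14],[34,0],[38,20],[39,0]]
[[2,14],[8,0],[10,18],[12,0],[26,14],[34,0],[38,20],[39,0]]
[[2,14],[8,0],[10,18],[12,0],[26,14],[34,0],[38,20],[39,0]]
[[2,14],[8,0],[10,18],[12,11],[26,14],[34,0],[38,20],[39,0]]
[[2,14],[8,0],[10,18],[12,11],[26,14],[34,0],[38,20],[39,9],[42,0]]
[[2,14],[8,0],[10,18],[12,11],[26,14],[34,0],[38,20],[39,14],[48,0]]
[[2,14],[8,11],[10,18],[12,11],[26,14],[34,0],[38,20],[39,14],[48,0]]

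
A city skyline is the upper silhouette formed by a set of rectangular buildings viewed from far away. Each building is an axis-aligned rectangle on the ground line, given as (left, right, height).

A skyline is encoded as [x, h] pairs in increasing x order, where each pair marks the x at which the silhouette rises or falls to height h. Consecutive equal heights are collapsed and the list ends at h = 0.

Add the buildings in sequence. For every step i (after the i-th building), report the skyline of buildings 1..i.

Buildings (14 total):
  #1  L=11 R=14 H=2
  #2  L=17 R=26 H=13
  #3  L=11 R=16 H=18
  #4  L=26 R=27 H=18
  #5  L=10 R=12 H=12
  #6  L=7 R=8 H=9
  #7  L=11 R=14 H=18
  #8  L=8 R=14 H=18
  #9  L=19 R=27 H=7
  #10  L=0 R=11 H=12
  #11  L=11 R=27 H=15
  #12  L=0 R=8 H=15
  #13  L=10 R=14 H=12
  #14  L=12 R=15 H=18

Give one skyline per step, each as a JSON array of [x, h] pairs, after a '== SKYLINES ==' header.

== SKYLINES ==
[[11,2],[14,0]]
[[11,2],[14,0],[17,13],[26,0]]
[[11,18],[16,0],[17,13],[26,0]]
[[11,18],[16,0],[17,13],[26,18],[27,0]]
[[10,12],[11,18],[16,0],[17,13],[26,18],[27,0]]
[[7,9],[8,0],[10,12],[11,18],[16,0],[17,13],[26,18],[27,0]]
[[7,9],[8,0],[10,12],[11,18],[16,0],[17,13],[26,18],[27,0]]
[[7,9],[8,18],[16,0],[17,13],[26,18],[27,0]]
[[7,9],[8,18],[16,0],[17,13],[26,18],[27,0]]
[[0,12],[8,18],[16,0],[17,13],[26,18],[27,0]]
[[0,12],[8,18],[16,15],[26,18],[27,0]]
[[0,15],[8,18],[16,15],[26,18],[27,0]]
[[0,15],[8,18],[16,15],[26,18],[27,0]]
[[0,15],[8,18],[16,15],[26,18],[27,0]]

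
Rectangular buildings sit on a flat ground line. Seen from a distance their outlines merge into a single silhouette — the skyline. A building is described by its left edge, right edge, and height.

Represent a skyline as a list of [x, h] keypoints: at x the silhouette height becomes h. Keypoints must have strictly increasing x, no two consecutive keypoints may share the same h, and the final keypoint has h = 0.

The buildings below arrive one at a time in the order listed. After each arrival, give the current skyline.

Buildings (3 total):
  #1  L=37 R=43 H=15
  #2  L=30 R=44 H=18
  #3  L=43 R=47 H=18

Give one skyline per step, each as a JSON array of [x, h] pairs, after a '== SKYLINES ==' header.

== SKYLINES ==
[[37,15],[43,0]]
[[30,18],[44,0]]
[[30,18],[47,0]]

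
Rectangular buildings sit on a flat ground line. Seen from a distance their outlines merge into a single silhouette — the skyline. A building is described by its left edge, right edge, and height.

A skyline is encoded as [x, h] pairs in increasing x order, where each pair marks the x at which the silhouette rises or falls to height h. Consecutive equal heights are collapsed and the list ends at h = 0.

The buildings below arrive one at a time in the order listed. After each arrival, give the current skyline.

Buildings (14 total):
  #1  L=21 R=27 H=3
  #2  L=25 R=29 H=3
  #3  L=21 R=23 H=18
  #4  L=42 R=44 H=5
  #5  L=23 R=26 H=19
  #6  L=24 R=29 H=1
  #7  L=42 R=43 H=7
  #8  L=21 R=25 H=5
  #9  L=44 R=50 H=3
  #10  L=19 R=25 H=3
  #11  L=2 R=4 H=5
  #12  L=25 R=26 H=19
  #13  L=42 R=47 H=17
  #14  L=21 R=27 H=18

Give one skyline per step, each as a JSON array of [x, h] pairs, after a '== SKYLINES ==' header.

== SKYLINES ==
[[21,3],[27,0]]
[[21,3],[29,0]]
[[21,18],[23,3],[29,0]]
[[21,18],[23,3],[29,0],[42,5],[44,0]]
[[21,18],[23,19],[26,3],[29,0],[42,5],[44,0]]
[[21,18],[23,19],[26,3],[29,0],[42,5],[44,0]]
[[21,18],[23,19],[26,3],[29,0],[42,7],[43,5],[44,0]]
[[21,18],[23,19],[26,3],[29,0],[42,7],[43,5],[44,0]]
[[21,18],[23,19],[26,3],[29,0],[42,7],[43,5],[44,3],[50,0]]
[[19,3],[21,18],[23,19],[26,3],[29,0],[42,7],[43,5],[44,3],[50,0]]
[[2,5],[4,0],[19,3],[21,18],[23,19],[26,3],[29,0],[42,7],[43,5],[44,3],[50,0]]
[[2,5],[4,0],[19,3],[21,18],[23,19],[26,3],[29,0],[42,7],[43,5],[44,3],[50,0]]
[[2,5],[4,0],[19,3],[21,18],[23,19],[26,3],[29,0],[42,17],[47,3],[50,0]]
[[2,5],[4,0],[19,3],[21,18],[23,19],[26,18],[27,3],[29,0],[42,17],[47,3],[50,0]]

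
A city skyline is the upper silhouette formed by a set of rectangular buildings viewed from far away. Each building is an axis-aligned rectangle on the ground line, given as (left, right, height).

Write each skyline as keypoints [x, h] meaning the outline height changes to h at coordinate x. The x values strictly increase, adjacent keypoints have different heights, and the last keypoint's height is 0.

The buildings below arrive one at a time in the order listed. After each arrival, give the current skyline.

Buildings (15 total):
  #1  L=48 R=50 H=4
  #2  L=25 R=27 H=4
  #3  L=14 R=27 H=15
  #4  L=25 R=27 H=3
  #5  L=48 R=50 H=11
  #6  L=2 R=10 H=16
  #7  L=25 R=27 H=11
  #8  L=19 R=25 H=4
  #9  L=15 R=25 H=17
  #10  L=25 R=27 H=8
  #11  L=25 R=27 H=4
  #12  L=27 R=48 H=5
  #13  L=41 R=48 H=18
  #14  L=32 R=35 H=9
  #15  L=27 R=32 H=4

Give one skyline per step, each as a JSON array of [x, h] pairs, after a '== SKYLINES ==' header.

== SKYLINES ==
[[48,4],[50,0]]
[[25,4],[27,0],[48,4],[50,0]]
[[14,15],[27,0],[48,4],[50,0]]
[[14,15],[27,0],[48,4],[50,0]]
[[14,15],[27,0],[48,11],[50,0]]
[[2,16],[10,0],[14,15],[27,0],[48,11],[50,0]]
[[2,16],[10,0],[14,15],[27,0],[48,11],[50,0]]
[[2,16],[10,0],[14,15],[27,0],[48,11],[50,0]]
[[2,16],[10,0],[14,15],[15,17],[25,15],[27,0],[48,11],[50,0]]
[[2,16],[10,0],[14,15],[15,17],[25,15],[27,0],[48,11],[50,0]]
[[2,16],[10,0],[14,15],[15,17],[25,15],[27,0],[48,11],[50,0]]
[[2,16],[10,0],[14,15],[15,17],[25,15],[27,5],[48,11],[50,0]]
[[2,16],[10,0],[14,15],[15,17],[25,15],[27,5],[41,18],[48,11],[50,0]]
[[2,16],[10,0],[14,15],[15,17],[25,15],[27,5],[32,9],[35,5],[41,18],[48,11],[50,0]]
[[2,16],[10,0],[14,15],[15,17],[25,15],[27,5],[32,9],[35,5],[41,18],[48,11],[50,0]]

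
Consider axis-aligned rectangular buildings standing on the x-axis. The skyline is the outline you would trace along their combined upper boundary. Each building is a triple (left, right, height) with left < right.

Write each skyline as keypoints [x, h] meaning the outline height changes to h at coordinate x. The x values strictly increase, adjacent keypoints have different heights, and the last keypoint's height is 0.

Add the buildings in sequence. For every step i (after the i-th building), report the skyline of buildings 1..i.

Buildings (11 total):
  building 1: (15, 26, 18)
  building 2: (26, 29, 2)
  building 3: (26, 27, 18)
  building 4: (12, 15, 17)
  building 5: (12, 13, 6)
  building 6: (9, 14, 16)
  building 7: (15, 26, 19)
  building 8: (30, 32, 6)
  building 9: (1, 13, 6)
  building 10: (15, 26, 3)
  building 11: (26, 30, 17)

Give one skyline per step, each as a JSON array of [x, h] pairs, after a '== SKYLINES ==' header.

== SKYLINES ==
[[15,18],[26,0]]
[[15,18],[26,2],[29,0]]
[[15,18],[27,2],[29,0]]
[[12,17],[15,18],[27,2],[29,0]]
[[12,17],[15,18],[27,2],[29,0]]
[[9,16],[12,17],[15,18],[27,2],[29,0]]
[[9,16],[12,17],[15,19],[26,18],[27,2],[29,0]]
[[9,16],[12,17],[15,19],[26,18],[27,2],[29,0],[30,6],[32,0]]
[[1,6],[9,16],[12,17],[15,19],[26,18],[27,2],[29,0],[30,6],[32,0]]
[[1,6],[9,16],[12,17],[15,19],[26,18],[27,2],[29,0],[30,6],[32,0]]
[[1,6],[9,16],[12,17],[15,19],[26,18],[27,17],[30,6],[32,0]]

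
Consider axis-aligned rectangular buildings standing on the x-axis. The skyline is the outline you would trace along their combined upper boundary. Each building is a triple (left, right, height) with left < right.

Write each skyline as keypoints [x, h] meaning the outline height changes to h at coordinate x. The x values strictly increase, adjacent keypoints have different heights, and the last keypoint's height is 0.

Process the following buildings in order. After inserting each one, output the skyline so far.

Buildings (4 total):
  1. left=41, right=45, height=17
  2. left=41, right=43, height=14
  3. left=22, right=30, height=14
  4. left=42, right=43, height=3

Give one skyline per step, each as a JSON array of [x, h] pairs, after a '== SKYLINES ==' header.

== SKYLINES ==
[[41,17],[45,0]]
[[41,17],[45,0]]
[[22,14],[30,0],[41,17],[45,0]]
[[22,14],[30,0],[41,17],[45,0]]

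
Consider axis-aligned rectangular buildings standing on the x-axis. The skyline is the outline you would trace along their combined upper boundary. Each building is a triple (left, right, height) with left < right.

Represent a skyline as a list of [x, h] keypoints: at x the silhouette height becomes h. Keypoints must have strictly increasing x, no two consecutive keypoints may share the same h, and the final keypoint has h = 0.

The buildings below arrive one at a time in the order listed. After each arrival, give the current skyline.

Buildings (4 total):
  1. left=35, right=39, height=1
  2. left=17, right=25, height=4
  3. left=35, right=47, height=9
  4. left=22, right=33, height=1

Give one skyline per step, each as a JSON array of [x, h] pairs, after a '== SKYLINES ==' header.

== SKYLINES ==
[[35,1],[39,0]]
[[17,4],[25,0],[35,1],[39,0]]
[[17,4],[25,0],[35,9],[47,0]]
[[17,4],[25,1],[33,0],[35,9],[47,0]]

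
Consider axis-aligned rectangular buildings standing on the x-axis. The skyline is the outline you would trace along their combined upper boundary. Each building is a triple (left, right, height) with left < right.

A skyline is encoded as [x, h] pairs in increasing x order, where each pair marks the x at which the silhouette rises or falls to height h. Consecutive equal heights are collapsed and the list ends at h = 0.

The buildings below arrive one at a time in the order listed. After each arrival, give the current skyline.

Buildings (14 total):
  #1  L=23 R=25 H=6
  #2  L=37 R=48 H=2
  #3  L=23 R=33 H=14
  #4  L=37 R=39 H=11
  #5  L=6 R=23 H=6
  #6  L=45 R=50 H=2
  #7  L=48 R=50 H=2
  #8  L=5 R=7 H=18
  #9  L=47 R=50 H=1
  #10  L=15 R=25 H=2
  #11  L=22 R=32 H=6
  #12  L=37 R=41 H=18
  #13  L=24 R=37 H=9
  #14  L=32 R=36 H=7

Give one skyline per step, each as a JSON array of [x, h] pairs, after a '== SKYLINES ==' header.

== SKYLINES ==
[[23,6],[25,0]]
[[23,6],[25,0],[37,2],[48,0]]
[[23,14],[33,0],[37,2],[48,0]]
[[23,14],[33,0],[37,11],[39,2],[48,0]]
[[6,6],[23,14],[33,0],[37,11],[39,2],[48,0]]
[[6,6],[23,14],[33,0],[37,11],[39,2],[50,0]]
[[6,6],[23,14],[33,0],[37,11],[39,2],[50,0]]
[[5,18],[7,6],[23,14],[33,0],[37,11],[39,2],[50,0]]
[[5,18],[7,6],[23,14],[33,0],[37,11],[39,2],[50,0]]
[[5,18],[7,6],[23,14],[33,0],[37,11],[39,2],[50,0]]
[[5,18],[7,6],[23,14],[33,0],[37,11],[39,2],[50,0]]
[[5,18],[7,6],[23,14],[33,0],[37,18],[41,2],[50,0]]
[[5,18],[7,6],[23,14],[33,9],[37,18],[41,2],[50,0]]
[[5,18],[7,6],[23,14],[33,9],[37,18],[41,2],[50,0]]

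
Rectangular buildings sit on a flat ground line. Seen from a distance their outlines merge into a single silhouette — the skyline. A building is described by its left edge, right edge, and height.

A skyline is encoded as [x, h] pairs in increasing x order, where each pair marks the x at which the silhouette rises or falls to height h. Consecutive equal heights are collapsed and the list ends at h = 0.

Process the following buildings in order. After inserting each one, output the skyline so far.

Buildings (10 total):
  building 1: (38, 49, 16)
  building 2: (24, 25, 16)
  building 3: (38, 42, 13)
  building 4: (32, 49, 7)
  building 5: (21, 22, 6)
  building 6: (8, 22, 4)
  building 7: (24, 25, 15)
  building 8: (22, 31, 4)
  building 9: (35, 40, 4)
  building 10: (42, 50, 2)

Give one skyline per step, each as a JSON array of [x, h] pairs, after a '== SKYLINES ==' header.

== SKYLINES ==
[[38,16],[49,0]]
[[24,16],[25,0],[38,16],[49,0]]
[[24,16],[25,0],[38,16],[49,0]]
[[24,16],[25,0],[32,7],[38,16],[49,0]]
[[21,6],[22,0],[24,16],[25,0],[32,7],[38,16],[49,0]]
[[8,4],[21,6],[22,0],[24,16],[25,0],[32,7],[38,16],[49,0]]
[[8,4],[21,6],[22,0],[24,16],[25,0],[32,7],[38,16],[49,0]]
[[8,4],[21,6],[22,4],[24,16],[25,4],[31,0],[32,7],[38,16],[49,0]]
[[8,4],[21,6],[22,4],[24,16],[25,4],[31,0],[32,7],[38,16],[49,0]]
[[8,4],[21,6],[22,4],[24,16],[25,4],[31,0],[32,7],[38,16],[49,2],[50,0]]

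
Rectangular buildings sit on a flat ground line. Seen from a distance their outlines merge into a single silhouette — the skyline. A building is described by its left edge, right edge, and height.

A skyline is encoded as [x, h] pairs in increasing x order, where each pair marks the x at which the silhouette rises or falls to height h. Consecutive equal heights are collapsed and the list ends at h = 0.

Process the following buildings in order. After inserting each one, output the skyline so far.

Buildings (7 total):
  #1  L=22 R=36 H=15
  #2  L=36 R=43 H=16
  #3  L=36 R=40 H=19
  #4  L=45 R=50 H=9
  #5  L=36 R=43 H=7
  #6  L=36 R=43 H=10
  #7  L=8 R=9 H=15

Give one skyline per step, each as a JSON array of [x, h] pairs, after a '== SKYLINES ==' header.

== SKYLINES ==
[[22,15],[36,0]]
[[22,15],[36,16],[43,0]]
[[22,15],[36,19],[40,16],[43,0]]
[[22,15],[36,19],[40,16],[43,0],[45,9],[50,0]]
[[22,15],[36,19],[40,16],[43,0],[45,9],[50,0]]
[[22,15],[36,19],[40,16],[43,0],[45,9],[50,0]]
[[8,15],[9,0],[22,15],[36,19],[40,16],[43,0],[45,9],[50,0]]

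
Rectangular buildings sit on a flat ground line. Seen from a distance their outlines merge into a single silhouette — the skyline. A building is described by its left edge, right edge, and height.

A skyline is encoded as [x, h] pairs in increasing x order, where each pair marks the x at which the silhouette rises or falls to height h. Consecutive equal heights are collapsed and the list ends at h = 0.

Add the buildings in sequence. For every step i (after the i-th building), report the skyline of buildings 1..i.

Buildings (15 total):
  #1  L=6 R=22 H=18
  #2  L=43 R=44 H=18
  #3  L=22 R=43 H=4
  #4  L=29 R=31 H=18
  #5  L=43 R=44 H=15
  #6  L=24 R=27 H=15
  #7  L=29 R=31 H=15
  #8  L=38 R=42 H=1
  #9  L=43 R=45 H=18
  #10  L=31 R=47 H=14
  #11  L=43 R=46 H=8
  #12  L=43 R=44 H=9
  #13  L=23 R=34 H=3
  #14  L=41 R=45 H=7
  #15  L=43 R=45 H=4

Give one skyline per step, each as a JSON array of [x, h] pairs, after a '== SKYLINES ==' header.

== SKYLINES ==
[[6,18],[22,0]]
[[6,18],[22,0],[43,18],[44,0]]
[[6,18],[22,4],[43,18],[44,0]]
[[6,18],[22,4],[29,18],[31,4],[43,18],[44,0]]
[[6,18],[22,4],[29,18],[31,4],[43,18],[44,0]]
[[6,18],[22,4],[24,15],[27,4],[29,18],[31,4],[43,18],[44,0]]
[[6,18],[22,4],[24,15],[27,4],[29,18],[31,4],[43,18],[44,0]]
[[6,18],[22,4],[24,15],[27,4],[29,18],[31,4],[43,18],[44,0]]
[[6,18],[22,4],[24,15],[27,4],[29,18],[31,4],[43,18],[45,0]]
[[6,18],[22,4],[24,15],[27,4],[29,18],[31,14],[43,18],[45,14],[47,0]]
[[6,18],[22,4],[24,15],[27,4],[29,18],[31,14],[43,18],[45,14],[47,0]]
[[6,18],[22,4],[24,15],[27,4],[29,18],[31,14],[43,18],[45,14],[47,0]]
[[6,18],[22,4],[24,15],[27,4],[29,18],[31,14],[43,18],[45,14],[47,0]]
[[6,18],[22,4],[24,15],[27,4],[29,18],[31,14],[43,18],[45,14],[47,0]]
[[6,18],[22,4],[24,15],[27,4],[29,18],[31,14],[43,18],[45,14],[47,0]]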